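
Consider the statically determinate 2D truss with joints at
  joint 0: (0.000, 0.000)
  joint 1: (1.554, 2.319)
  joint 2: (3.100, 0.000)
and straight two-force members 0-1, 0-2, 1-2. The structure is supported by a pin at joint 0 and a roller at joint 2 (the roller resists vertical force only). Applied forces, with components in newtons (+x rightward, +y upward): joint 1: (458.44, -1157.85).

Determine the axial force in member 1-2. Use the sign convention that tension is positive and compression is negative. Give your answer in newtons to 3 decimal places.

-1109.743

N=3 nodes, M=3 members, R=3 reactions → 2N=6, M+R=6
member 0 (0-1): L=2.7915, (cx,cy)=(0.5567,0.8307)
member 1 (0-2): L=3.1000, (cx,cy)=(1.0000,0.0000)
member 2 (1-2): L=2.7871, (cx,cy)=(0.5547,-0.8321)
solve A·x = −loads:
  F[0-1] = -282.2694 N (compression)
  F[0-2] = +615.5745 N (tension)
  F[1-2] = -1109.7426 N (compression)
  Rx@0 = -458.4400 N
  Ry@0 = +234.4883 N
  Ry@2 = +923.3617 N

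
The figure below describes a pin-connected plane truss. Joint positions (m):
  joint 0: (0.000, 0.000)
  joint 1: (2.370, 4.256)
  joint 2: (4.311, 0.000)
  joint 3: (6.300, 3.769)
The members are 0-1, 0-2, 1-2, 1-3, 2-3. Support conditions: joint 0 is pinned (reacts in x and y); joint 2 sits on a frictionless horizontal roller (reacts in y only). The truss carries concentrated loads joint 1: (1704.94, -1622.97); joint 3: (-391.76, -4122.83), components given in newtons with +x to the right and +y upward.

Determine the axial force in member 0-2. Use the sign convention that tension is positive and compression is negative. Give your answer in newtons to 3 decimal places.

-85.729

N=4 nodes, M=5 members, R=3 reactions → 2N=8, M+R=8
member 0 (0-1): L=4.8714, (cx,cy)=(0.4865,0.8737)
member 1 (0-2): L=4.3110, (cx,cy)=(1.0000,0.0000)
member 2 (1-2): L=4.6777, (cx,cy)=(0.4149,-0.9098)
member 3 (1-3): L=3.9601, (cx,cy)=(0.9924,-0.1230)
member 4 (2-3): L=4.2616, (cx,cy)=(0.4667,0.8844)
solve A·x = −loads:
  F[0-1] = +2875.3708 N (tension)
  F[0-2] = -85.7286 N (compression)
  F[1-2] = -4772.8960 N (compression)
  F[1-3] = +1687.2711 N (tension)
  F[2-3] = -4427.0884 N (compression)
  Rx@0 = -1313.1800 N
  Ry@0 = -2512.1330 N
  Ry@2 = +8257.9330 N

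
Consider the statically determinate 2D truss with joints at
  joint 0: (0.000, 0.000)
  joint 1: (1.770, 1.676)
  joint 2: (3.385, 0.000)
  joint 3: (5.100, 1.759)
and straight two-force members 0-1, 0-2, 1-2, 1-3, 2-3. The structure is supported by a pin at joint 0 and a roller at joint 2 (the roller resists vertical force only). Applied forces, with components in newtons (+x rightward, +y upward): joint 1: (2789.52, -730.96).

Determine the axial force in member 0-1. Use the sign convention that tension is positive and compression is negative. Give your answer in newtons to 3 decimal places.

1501.562

N=4 nodes, M=5 members, R=3 reactions → 2N=8, M+R=8
member 0 (0-1): L=2.4376, (cx,cy)=(0.7261,0.6876)
member 1 (0-2): L=3.3850, (cx,cy)=(1.0000,0.0000)
member 2 (1-2): L=2.3275, (cx,cy)=(0.6939,-0.7201)
member 3 (1-3): L=3.3310, (cx,cy)=(0.9997,0.0249)
member 4 (2-3): L=2.4567, (cx,cy)=(0.6981,0.7160)
solve A·x = −loads:
  F[0-1] = +1501.5623 N (tension)
  F[0-2] = +1699.1978 N (tension)
  F[1-2] = -2448.8314 N (compression)
  F[1-3] = +0.0000 N (tension)
  F[2-3] = -0.0000 N (compression)
  Rx@0 = -2789.5200 N
  Ry@0 = -1032.4181 N
  Ry@2 = +1763.3781 N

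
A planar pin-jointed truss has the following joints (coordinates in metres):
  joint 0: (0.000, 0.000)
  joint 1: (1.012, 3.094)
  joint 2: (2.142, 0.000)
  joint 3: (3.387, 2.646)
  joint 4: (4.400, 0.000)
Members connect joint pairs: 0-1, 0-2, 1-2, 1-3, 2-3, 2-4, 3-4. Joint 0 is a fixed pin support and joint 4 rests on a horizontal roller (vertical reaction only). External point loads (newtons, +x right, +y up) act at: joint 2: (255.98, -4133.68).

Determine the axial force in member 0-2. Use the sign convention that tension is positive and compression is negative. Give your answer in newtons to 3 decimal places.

949.834

N=5 nodes, M=7 members, R=3 reactions → 2N=10, M+R=10
member 0 (0-1): L=3.2553, (cx,cy)=(0.3109,0.9504)
member 1 (0-2): L=2.1420, (cx,cy)=(1.0000,0.0000)
member 2 (1-2): L=3.2939, (cx,cy)=(0.3431,-0.9393)
member 3 (1-3): L=2.4169, (cx,cy)=(0.9827,-0.1854)
member 4 (2-3): L=2.9243, (cx,cy)=(0.4257,0.9048)
member 5 (2-4): L=2.2580, (cx,cy)=(1.0000,0.0000)
member 6 (3-4): L=2.8333, (cx,cy)=(0.3575,-0.9339)
solve A·x = −loads:
  F[0-1] = -2231.9212 N (compression)
  F[0-2] = +949.8344 N (tension)
  F[1-2] = +2575.1280 N (tension)
  F[1-3] = -1605.0912 N (compression)
  F[2-3] = +1895.1671 N (tension)
  F[2-4] = +770.4124 N (tension)
  F[3-4] = -2154.7831 N (compression)
  Rx@0 = -255.9800 N
  Ry@0 = +2121.3294 N
  Ry@4 = +2012.3506 N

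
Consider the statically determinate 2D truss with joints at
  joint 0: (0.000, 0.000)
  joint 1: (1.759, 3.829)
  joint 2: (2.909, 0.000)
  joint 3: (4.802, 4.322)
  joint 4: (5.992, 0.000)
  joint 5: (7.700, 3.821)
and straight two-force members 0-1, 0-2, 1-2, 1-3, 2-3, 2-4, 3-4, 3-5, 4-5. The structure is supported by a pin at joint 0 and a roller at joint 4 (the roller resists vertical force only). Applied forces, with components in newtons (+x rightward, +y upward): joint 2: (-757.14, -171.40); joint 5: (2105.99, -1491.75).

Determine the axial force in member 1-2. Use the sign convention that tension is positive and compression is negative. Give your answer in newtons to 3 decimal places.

N=6 nodes, M=9 members, R=3 reactions → 2N=12, M+R=12
member 0 (0-1): L=4.2137, (cx,cy)=(0.4174,0.9087)
member 1 (0-2): L=2.9090, (cx,cy)=(1.0000,0.0000)
member 2 (1-2): L=3.9980, (cx,cy)=(0.2876,-0.9577)
member 3 (1-3): L=3.0827, (cx,cy)=(0.9871,0.1599)
member 4 (2-3): L=4.7184, (cx,cy)=(0.4012,0.9160)
member 5 (2-4): L=3.0830, (cx,cy)=(1.0000,0.0000)
member 6 (3-4): L=4.4828, (cx,cy)=(0.2655,-0.9641)
member 7 (3-5): L=2.9410, (cx,cy)=(0.9854,-0.1704)
member 8 (4-5): L=4.1854, (cx,cy)=(0.4081,0.9129)
solve A·x = −loads:
  F[0-1] = +1848.7762 N (tension)
  F[0-2] = +577.0835 N (tension)
  F[1-2] = -1548.2331 N (compression)
  F[1-3] = +1232.9795 N (tension)
  F[2-3] = +1805.9109 N (tension)
  F[2-4] = +164.3545 N (tension)
  F[3-4] = -2381.8090 N (compression)
  F[3-5] = +2612.0834 N (tension)
  F[4-5] = -1146.5992 N (compression)
  Rx@0 = -1348.8500 N
  Ry@0 = -1679.9851 N
  Ry@4 = +3343.1351 N

-1548.233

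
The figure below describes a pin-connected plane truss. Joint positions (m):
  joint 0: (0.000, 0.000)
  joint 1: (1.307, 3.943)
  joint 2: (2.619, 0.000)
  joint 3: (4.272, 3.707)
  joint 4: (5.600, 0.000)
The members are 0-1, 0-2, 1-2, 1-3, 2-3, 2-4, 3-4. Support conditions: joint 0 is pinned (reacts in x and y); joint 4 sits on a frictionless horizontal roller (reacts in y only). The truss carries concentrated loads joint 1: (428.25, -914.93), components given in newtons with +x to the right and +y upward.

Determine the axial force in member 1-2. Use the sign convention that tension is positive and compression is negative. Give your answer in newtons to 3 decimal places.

-509.283

N=5 nodes, M=7 members, R=3 reactions → 2N=10, M+R=10
member 0 (0-1): L=4.1540, (cx,cy)=(0.3146,0.9492)
member 1 (0-2): L=2.6190, (cx,cy)=(1.0000,0.0000)
member 2 (1-2): L=4.1555, (cx,cy)=(0.3157,-0.9489)
member 3 (1-3): L=2.9744, (cx,cy)=(0.9968,-0.0793)
member 4 (2-3): L=4.0588, (cx,cy)=(0.4073,0.9133)
member 5 (2-4): L=2.9810, (cx,cy)=(1.0000,0.0000)
member 6 (3-4): L=3.9377, (cx,cy)=(0.3373,-0.9414)
solve A·x = −loads:
  F[0-1] = -421.2528 N (compression)
  F[0-2] = +560.7923 N (tension)
  F[1-2] = -509.2829 N (compression)
  F[1-3] = -401.2654 N (compression)
  F[2-3] = +529.0999 N (tension)
  F[2-4] = +184.5200 N (tension)
  F[3-4] = -547.1260 N (compression)
  Rx@0 = -428.2500 N
  Ry@0 = +399.8580 N
  Ry@4 = +515.0720 N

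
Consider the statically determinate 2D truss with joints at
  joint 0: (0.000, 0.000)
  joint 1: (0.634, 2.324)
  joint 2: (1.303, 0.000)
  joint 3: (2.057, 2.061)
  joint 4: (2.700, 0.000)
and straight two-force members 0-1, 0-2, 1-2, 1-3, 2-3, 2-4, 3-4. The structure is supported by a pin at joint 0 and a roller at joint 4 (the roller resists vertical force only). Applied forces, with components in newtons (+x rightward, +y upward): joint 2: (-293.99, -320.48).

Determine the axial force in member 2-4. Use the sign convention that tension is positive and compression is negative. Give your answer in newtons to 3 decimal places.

N=5 nodes, M=7 members, R=3 reactions → 2N=10, M+R=10
member 0 (0-1): L=2.4089, (cx,cy)=(0.2632,0.9647)
member 1 (0-2): L=1.3030, (cx,cy)=(1.0000,0.0000)
member 2 (1-2): L=2.4184, (cx,cy)=(0.2766,-0.9610)
member 3 (1-3): L=1.4471, (cx,cy)=(0.9833,-0.1817)
member 4 (2-3): L=2.1946, (cx,cy)=(0.3436,0.9391)
member 5 (2-4): L=1.3970, (cx,cy)=(1.0000,0.0000)
member 6 (3-4): L=2.1590, (cx,cy)=(0.2978,-0.9546)
solve A·x = −loads:
  F[0-1] = -171.8784 N (compression)
  F[0-2] = -248.7537 N (compression)
  F[1-2] = +191.4377 N (tension)
  F[1-3] = -99.8571 N (compression)
  F[2-3] = +145.3616 N (tension)
  F[2-4] = +48.2519 N (tension)
  F[3-4] = -162.0134 N (compression)
  Rx@0 = +293.9900 N
  Ry@0 = +165.8187 N
  Ry@4 = +154.6613 N

48.252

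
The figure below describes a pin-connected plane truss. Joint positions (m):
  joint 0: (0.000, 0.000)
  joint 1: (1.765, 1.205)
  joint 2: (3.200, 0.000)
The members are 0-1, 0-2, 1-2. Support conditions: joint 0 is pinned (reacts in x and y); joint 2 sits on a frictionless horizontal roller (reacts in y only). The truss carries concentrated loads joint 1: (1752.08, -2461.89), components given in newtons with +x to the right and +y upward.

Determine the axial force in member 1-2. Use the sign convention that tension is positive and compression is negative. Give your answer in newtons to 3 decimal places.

-3137.549

N=3 nodes, M=3 members, R=3 reactions → 2N=6, M+R=6
member 0 (0-1): L=2.1371, (cx,cy)=(0.8259,0.5638)
member 1 (0-2): L=3.2000, (cx,cy)=(1.0000,0.0000)
member 2 (1-2): L=1.8738, (cx,cy)=(0.7658,-0.6431)
solve A·x = −loads:
  F[0-1] = -787.8695 N (compression)
  F[0-2] = +2402.7662 N (tension)
  F[1-2] = -3137.5488 N (compression)
  Rx@0 = -1752.0800 N
  Ry@0 = +444.2362 N
  Ry@2 = +2017.6538 N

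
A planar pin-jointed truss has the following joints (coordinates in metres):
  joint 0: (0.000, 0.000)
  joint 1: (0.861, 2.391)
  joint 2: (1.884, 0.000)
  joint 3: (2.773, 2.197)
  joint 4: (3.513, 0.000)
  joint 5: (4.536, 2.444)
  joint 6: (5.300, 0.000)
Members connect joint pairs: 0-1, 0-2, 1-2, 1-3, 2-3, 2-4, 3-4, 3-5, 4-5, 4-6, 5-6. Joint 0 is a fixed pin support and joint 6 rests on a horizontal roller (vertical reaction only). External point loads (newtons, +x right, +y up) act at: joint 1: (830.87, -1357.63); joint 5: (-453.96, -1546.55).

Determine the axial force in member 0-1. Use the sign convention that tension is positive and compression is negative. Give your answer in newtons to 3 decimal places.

N=7 nodes, M=11 members, R=3 reactions → 2N=14, M+R=14
member 0 (0-1): L=2.5413, (cx,cy)=(0.3388,0.9409)
member 1 (0-2): L=1.8840, (cx,cy)=(1.0000,0.0000)
member 2 (1-2): L=2.6007, (cx,cy)=(0.3934,-0.9194)
member 3 (1-3): L=1.9218, (cx,cy)=(0.9949,-0.1009)
member 4 (2-3): L=2.3700, (cx,cy)=(0.3751,0.9270)
member 5 (2-4): L=1.6290, (cx,cy)=(1.0000,0.0000)
member 6 (3-4): L=2.3183, (cx,cy)=(0.3192,-0.9477)
member 7 (3-5): L=1.7802, (cx,cy)=(0.9903,0.1387)
member 8 (4-5): L=2.6495, (cx,cy)=(0.3861,0.9225)
member 9 (4-6): L=1.7870, (cx,cy)=(1.0000,0.0000)
member 10 (5-6): L=2.5606, (cx,cy)=(0.2984,-0.9545)
solve A·x = −loads:
  F[0-1] = -1269.6072 N (compression)
  F[0-2] = +807.0568 N (tension)
  F[1-2] = -39.9813 N (compression)
  F[1-3] = -1251.6834 N (compression)
  F[2-3] = +39.6535 N (tension)
  F[2-4] = +776.4557 N (tension)
  F[3-4] = -338.0614 N (compression)
  F[3-5] = -1133.4688 N (compression)
  F[4-5] = +347.3099 N (tension)
  F[4-6] = +534.4439 N (tension)
  F[5-6] = -1791.2482 N (compression)
  Rx@0 = -376.9100 N
  Ry@0 = +1194.5192 N
  Ry@6 = +1709.6608 N

-1269.607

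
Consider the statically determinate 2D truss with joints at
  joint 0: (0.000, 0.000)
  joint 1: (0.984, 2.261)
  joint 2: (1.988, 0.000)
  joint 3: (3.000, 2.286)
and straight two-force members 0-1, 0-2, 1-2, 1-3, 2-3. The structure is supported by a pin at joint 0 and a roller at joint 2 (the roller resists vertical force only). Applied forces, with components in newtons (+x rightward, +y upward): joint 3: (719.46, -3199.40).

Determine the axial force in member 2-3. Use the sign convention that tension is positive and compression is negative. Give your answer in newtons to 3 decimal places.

-3528.015

N=4 nodes, M=5 members, R=3 reactions → 2N=8, M+R=8
member 0 (0-1): L=2.4658, (cx,cy)=(0.3991,0.9169)
member 1 (0-2): L=1.9880, (cx,cy)=(1.0000,0.0000)
member 2 (1-2): L=2.4739, (cx,cy)=(0.4058,-0.9139)
member 3 (1-3): L=2.0162, (cx,cy)=(0.9999,0.0124)
member 4 (2-3): L=2.5000, (cx,cy)=(0.4048,0.9144)
solve A·x = −loads:
  F[0-1] = +2678.4814 N (tension)
  F[0-2] = -349.3942 N (compression)
  F[1-2] = -2658.0849 N (compression)
  F[1-3] = +2147.7723 N (tension)
  F[2-3] = -3528.0146 N (compression)
  Rx@0 = -719.4600 N
  Ry@0 = -2455.9750 N
  Ry@2 = +5655.3750 N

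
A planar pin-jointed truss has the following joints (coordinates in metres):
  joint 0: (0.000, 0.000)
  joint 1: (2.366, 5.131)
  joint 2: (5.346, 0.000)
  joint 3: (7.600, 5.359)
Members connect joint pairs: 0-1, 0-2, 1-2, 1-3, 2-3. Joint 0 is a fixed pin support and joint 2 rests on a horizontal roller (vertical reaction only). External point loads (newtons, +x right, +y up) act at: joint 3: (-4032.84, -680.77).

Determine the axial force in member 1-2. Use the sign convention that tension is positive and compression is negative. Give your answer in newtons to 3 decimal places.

N=4 nodes, M=5 members, R=3 reactions → 2N=8, M+R=8
member 0 (0-1): L=5.6502, (cx,cy)=(0.4187,0.9081)
member 1 (0-2): L=5.3460, (cx,cy)=(1.0000,0.0000)
member 2 (1-2): L=5.9336, (cx,cy)=(0.5022,-0.8647)
member 3 (1-3): L=5.2390, (cx,cy)=(0.9991,0.0435)
member 4 (2-3): L=5.8137, (cx,cy)=(0.3877,0.9218)
solve A·x = −loads:
  F[0-1] = -4135.6678 N (compression)
  F[0-2] = -2301.0543 N (compression)
  F[1-2] = +4150.8218 N (tension)
  F[1-3] = -3820.0513 N (compression)
  F[2-3] = -558.1796 N (compression)
  Rx@0 = +4032.8400 N
  Ry@0 = +3755.6180 N
  Ry@2 = -3074.8480 N

4150.822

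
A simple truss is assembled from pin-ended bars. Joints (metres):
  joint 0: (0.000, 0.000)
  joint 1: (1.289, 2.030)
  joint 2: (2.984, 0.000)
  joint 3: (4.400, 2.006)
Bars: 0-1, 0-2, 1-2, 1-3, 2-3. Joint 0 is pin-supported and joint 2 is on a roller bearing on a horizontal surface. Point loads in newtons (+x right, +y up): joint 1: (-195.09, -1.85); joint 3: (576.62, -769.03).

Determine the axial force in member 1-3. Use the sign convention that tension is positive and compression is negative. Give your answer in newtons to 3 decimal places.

N=4 nodes, M=5 members, R=3 reactions → 2N=8, M+R=8
member 0 (0-1): L=2.4047, (cx,cy)=(0.5360,0.8442)
member 1 (0-2): L=2.9840, (cx,cy)=(1.0000,0.0000)
member 2 (1-2): L=2.6446, (cx,cy)=(0.6409,-0.7676)
member 3 (1-3): L=3.1111, (cx,cy)=(1.0000,-0.0077)
member 4 (2-3): L=2.4554, (cx,cy)=(0.5767,0.8170)
solve A·x = −loads:
  F[0-1] = +733.0002 N (tension)
  F[0-2] = -11.3882 N (compression)
  F[1-2] = -819.7386 N (compression)
  F[1-3] = +1113.4347 N (tension)
  F[2-3] = -930.8085 N (compression)
  Rx@0 = -381.5300 N
  Ry@0 = -618.7928 N
  Ry@2 = +1389.6728 N

1113.435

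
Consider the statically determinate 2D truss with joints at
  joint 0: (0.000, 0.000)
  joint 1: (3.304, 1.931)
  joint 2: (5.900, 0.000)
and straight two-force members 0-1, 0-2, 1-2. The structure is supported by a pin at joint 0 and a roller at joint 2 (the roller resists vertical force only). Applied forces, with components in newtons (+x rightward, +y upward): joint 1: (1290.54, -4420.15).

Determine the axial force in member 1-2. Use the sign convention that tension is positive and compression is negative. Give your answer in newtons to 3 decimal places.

N=3 nodes, M=3 members, R=3 reactions → 2N=6, M+R=6
member 0 (0-1): L=3.8269, (cx,cy)=(0.8634,0.5046)
member 1 (0-2): L=5.9000, (cx,cy)=(1.0000,0.0000)
member 2 (1-2): L=3.2354, (cx,cy)=(0.8024,-0.5968)
solve A·x = −loads:
  F[0-1] = -3017.3021 N (compression)
  F[0-2] = +3895.5627 N (tension)
  F[1-2] = -4855.0857 N (compression)
  Rx@0 = -1290.5400 N
  Ry@0 = +1522.4876 N
  Ry@2 = +2897.6624 N

-4855.086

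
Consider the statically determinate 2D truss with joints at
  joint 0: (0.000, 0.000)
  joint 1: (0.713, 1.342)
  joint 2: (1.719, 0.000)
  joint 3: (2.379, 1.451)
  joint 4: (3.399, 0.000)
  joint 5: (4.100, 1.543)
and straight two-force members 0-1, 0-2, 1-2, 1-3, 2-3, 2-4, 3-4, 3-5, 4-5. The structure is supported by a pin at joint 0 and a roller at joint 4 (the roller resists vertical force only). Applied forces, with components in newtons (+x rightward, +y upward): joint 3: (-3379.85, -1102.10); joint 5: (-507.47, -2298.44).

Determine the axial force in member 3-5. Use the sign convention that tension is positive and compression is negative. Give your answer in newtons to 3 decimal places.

550.879

N=6 nodes, M=9 members, R=3 reactions → 2N=12, M+R=12
member 0 (0-1): L=1.5196, (cx,cy)=(0.4692,0.8831)
member 1 (0-2): L=1.7190, (cx,cy)=(1.0000,0.0000)
member 2 (1-2): L=1.6772, (cx,cy)=(0.5998,-0.8001)
member 3 (1-3): L=1.6696, (cx,cy)=(0.9979,0.0653)
member 4 (2-3): L=1.5941, (cx,cy)=(0.4140,0.9103)
member 5 (2-4): L=1.6800, (cx,cy)=(1.0000,0.0000)
member 6 (3-4): L=1.7736, (cx,cy)=(0.5751,-0.8181)
member 7 (3-5): L=1.7235, (cx,cy)=(0.9986,0.0534)
member 8 (4-5): L=1.6948, (cx,cy)=(0.4136,0.9104)
solve A·x = −loads:
  F[0-1] = -1732.4205 N (compression)
  F[0-2] = -3074.4903 N (compression)
  F[1-2] = +1759.2829 N (tension)
  F[1-3] = -1872.0576 N (compression)
  F[2-3] = -1546.4587 N (compression)
  F[2-4] = -1378.9617 N (compression)
  F[3-4] = +558.8676 N (tension)
  F[3-5] = +550.8789 N (tension)
  F[4-5] = -2556.8163 N (compression)
  Rx@0 = +3887.3200 N
  Ry@0 = +1529.8982 N
  Ry@4 = +1870.6418 N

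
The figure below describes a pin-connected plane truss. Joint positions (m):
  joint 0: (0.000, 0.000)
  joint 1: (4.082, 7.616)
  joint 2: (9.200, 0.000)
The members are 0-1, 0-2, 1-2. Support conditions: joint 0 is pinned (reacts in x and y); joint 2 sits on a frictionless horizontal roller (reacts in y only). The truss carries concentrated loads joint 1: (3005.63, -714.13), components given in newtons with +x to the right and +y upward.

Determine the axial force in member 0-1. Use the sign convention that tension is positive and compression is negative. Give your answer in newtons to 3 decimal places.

2372.253

N=3 nodes, M=3 members, R=3 reactions → 2N=6, M+R=6
member 0 (0-1): L=8.6410, (cx,cy)=(0.4724,0.8814)
member 1 (0-2): L=9.2000, (cx,cy)=(1.0000,0.0000)
member 2 (1-2): L=9.1759, (cx,cy)=(0.5578,-0.8300)
solve A·x = −loads:
  F[0-1] = +2372.2534 N (tension)
  F[0-2] = +1884.9745 N (tension)
  F[1-2] = -3379.5159 N (compression)
  Rx@0 = -3005.6300 N
  Ry@0 = -2090.8653 N
  Ry@2 = +2804.9953 N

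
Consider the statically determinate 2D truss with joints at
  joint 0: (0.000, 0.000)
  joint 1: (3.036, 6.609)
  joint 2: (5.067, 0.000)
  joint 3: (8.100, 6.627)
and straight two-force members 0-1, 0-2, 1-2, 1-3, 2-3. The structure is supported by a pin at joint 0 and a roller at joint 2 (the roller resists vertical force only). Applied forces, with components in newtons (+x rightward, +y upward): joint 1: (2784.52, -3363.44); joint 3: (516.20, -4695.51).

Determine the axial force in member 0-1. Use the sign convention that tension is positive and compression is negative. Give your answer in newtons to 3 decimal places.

6349.141

N=4 nodes, M=5 members, R=3 reactions → 2N=8, M+R=8
member 0 (0-1): L=7.2730, (cx,cy)=(0.4174,0.9087)
member 1 (0-2): L=5.0670, (cx,cy)=(1.0000,0.0000)
member 2 (1-2): L=6.9140, (cx,cy)=(0.2938,-0.9559)
member 3 (1-3): L=5.0640, (cx,cy)=(1.0000,0.0036)
member 4 (2-3): L=7.2881, (cx,cy)=(0.4162,0.9093)
solve A·x = −loads:
  F[0-1] = +6349.1413 N (tension)
  F[0-2] = +650.3615 N (tension)
  F[1-2] = -9544.5414 N (compression)
  F[1-3] = +2669.5686 N (tension)
  F[2-3] = -5174.3539 N (compression)
  Rx@0 = -3300.7200 N
  Ry@0 = -5769.5057 N
  Ry@2 = +13828.4557 N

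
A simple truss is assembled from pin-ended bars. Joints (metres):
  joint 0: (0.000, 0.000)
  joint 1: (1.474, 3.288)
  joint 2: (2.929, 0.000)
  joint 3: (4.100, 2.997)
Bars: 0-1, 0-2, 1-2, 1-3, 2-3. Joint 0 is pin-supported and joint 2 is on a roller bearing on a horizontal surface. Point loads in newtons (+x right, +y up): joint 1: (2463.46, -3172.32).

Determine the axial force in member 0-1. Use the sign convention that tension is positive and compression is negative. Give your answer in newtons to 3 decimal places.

1303.590

N=4 nodes, M=5 members, R=3 reactions → 2N=8, M+R=8
member 0 (0-1): L=3.6033, (cx,cy)=(0.4091,0.9125)
member 1 (0-2): L=2.9290, (cx,cy)=(1.0000,0.0000)
member 2 (1-2): L=3.5955, (cx,cy)=(0.4047,-0.9145)
member 3 (1-3): L=2.6421, (cx,cy)=(0.9939,-0.1101)
member 4 (2-3): L=3.2176, (cx,cy)=(0.3639,0.9314)
solve A·x = −loads:
  F[0-1] = +1303.5905 N (tension)
  F[0-2] = +1930.1978 N (tension)
  F[1-2] = -4769.8419 N (compression)
  F[1-3] = +0.0000 N (tension)
  F[2-3] = -0.0000 N (compression)
  Rx@0 = -2463.4600 N
  Ry@0 = -1189.5291 N
  Ry@2 = +4361.8491 N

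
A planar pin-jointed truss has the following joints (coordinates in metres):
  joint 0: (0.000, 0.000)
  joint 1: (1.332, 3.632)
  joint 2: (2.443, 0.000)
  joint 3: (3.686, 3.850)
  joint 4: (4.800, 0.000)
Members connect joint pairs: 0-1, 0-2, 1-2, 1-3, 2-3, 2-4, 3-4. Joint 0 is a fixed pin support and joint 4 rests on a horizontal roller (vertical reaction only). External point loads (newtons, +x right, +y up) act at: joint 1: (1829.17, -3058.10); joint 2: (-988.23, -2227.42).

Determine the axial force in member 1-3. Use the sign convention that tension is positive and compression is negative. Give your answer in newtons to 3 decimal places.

-2133.520

N=5 nodes, M=7 members, R=3 reactions → 2N=10, M+R=10
member 0 (0-1): L=3.8685, (cx,cy)=(0.3443,0.9389)
member 1 (0-2): L=2.4430, (cx,cy)=(1.0000,0.0000)
member 2 (1-2): L=3.7981, (cx,cy)=(0.2925,-0.9563)
member 3 (1-3): L=2.3641, (cx,cy)=(0.9957,0.0922)
member 4 (2-3): L=4.0457, (cx,cy)=(0.3072,0.9516)
member 5 (2-4): L=2.3570, (cx,cy)=(1.0000,0.0000)
member 6 (3-4): L=4.0079, (cx,cy)=(0.2779,-0.9606)
solve A·x = −loads:
  F[0-1] = -2044.1530 N (compression)
  F[0-2] = +1544.7734 N (tension)
  F[1-2] = -1396.7711 N (compression)
  F[1-3] = -2133.5203 N (compression)
  F[2-3] = +3744.1991 N (tension)
  F[2-4] = +974.0581 N (tension)
  F[3-4] = -3504.4486 N (compression)
  Rx@0 = -840.9400 N
  Ry@0 = +1919.1613 N
  Ry@4 = +3366.3587 N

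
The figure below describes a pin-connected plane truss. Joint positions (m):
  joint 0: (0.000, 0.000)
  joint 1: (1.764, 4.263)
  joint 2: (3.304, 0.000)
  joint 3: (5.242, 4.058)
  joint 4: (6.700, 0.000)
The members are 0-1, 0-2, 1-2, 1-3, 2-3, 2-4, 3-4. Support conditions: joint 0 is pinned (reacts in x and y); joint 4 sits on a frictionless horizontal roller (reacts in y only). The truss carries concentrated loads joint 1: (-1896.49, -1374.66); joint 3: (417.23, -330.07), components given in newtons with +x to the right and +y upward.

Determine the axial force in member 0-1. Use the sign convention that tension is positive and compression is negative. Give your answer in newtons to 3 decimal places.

N=5 nodes, M=7 members, R=3 reactions → 2N=10, M+R=10
member 0 (0-1): L=4.6136, (cx,cy)=(0.3824,0.9240)
member 1 (0-2): L=3.3040, (cx,cy)=(1.0000,0.0000)
member 2 (1-2): L=4.5326, (cx,cy)=(0.3398,-0.9405)
member 3 (1-3): L=3.4840, (cx,cy)=(0.9983,-0.0588)
member 4 (2-3): L=4.4970, (cx,cy)=(0.4310,0.9024)
member 5 (2-4): L=3.3960, (cx,cy)=(1.0000,0.0000)
member 6 (3-4): L=4.3120, (cx,cy)=(0.3381,-0.9411)
solve A·x = −loads:
  F[0-1] = -2206.1660 N (compression)
  F[0-2] = -635.7285 N (compression)
  F[1-2] = +653.7966 N (tension)
  F[1-3] = +832.2676 N (tension)
  F[2-3] = -681.4286 N (compression)
  F[2-4] = -119.9327 N (compression)
  F[3-4] = +354.6961 N (tension)
  Rx@0 = +1479.2600 N
  Ry@0 = +2038.5345 N
  Ry@4 = -333.8045 N

-2206.166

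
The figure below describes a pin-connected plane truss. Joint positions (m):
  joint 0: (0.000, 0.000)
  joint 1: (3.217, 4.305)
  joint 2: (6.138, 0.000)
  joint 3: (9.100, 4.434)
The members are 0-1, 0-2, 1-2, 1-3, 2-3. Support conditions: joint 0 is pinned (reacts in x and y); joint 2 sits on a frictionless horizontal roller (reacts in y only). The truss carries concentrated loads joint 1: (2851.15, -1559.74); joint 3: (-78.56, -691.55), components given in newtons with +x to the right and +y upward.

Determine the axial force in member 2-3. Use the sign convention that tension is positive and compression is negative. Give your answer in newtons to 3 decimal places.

-841.920

N=4 nodes, M=5 members, R=3 reactions → 2N=8, M+R=8
member 0 (0-1): L=5.3742, (cx,cy)=(0.5986,0.8010)
member 1 (0-2): L=6.1380, (cx,cy)=(1.0000,0.0000)
member 2 (1-2): L=5.2024, (cx,cy)=(0.5615,-0.8275)
member 3 (1-3): L=5.8844, (cx,cy)=(0.9998,0.0219)
member 4 (2-3): L=5.3323, (cx,cy)=(0.5555,0.8315)
solve A·x = −loads:
  F[0-1] = +1915.5083 N (tension)
  F[0-2] = +1625.9671 N (tension)
  F[1-2] = -3728.8572 N (compression)
  F[1-3] = +389.2023 N (tension)
  F[2-3] = -841.9200 N (compression)
  Rx@0 = -2772.5900 N
  Ry@0 = -1534.4145 N
  Ry@2 = +3785.7045 N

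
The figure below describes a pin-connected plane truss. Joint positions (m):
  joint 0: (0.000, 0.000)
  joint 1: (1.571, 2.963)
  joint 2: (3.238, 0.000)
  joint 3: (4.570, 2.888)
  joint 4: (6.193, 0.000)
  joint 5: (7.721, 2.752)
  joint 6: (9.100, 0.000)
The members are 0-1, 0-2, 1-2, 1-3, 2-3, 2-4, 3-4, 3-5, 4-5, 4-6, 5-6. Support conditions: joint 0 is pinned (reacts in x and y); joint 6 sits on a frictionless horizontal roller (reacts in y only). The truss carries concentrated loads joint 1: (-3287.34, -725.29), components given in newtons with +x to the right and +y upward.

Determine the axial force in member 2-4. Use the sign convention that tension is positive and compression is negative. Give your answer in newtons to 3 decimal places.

N=7 nodes, M=11 members, R=3 reactions → 2N=14, M+R=14
member 0 (0-1): L=3.3537, (cx,cy)=(0.4684,0.8835)
member 1 (0-2): L=3.2380, (cx,cy)=(1.0000,0.0000)
member 2 (1-2): L=3.3997, (cx,cy)=(0.4903,-0.8715)
member 3 (1-3): L=2.9999, (cx,cy)=(0.9997,-0.0250)
member 4 (2-3): L=3.1804, (cx,cy)=(0.4188,0.9081)
member 5 (2-4): L=2.9550, (cx,cy)=(1.0000,0.0000)
member 6 (3-4): L=3.3128, (cx,cy)=(0.4899,-0.8718)
member 7 (3-5): L=3.1539, (cx,cy)=(0.9991,-0.0431)
member 8 (4-5): L=3.1477, (cx,cy)=(0.4854,0.8743)
member 9 (4-6): L=2.9070, (cx,cy)=(1.0000,0.0000)
member 10 (5-6): L=3.0782, (cx,cy)=(0.4480,-0.8940)
solve A·x = −loads:
  F[0-1] = -1890.7240 N (compression)
  F[0-2] = -2401.6575 N (compression)
  F[1-2] = +1030.0543 N (tension)
  F[1-3] = +1897.1829 N (tension)
  F[2-3] = -988.6131 N (compression)
  F[2-4] = -1482.5401 N (compression)
  F[3-4] = +1035.9134 N (tension)
  F[3-5] = +975.9360 N (tension)
  F[4-5] = -1032.9415 N (compression)
  F[4-6] = -473.6104 N (compression)
  F[5-6] = +1057.1824 N (tension)
  Rx@0 = +3287.3400 N
  Ry@0 = +1670.4502 N
  Ry@6 = -945.1602 N

-1482.540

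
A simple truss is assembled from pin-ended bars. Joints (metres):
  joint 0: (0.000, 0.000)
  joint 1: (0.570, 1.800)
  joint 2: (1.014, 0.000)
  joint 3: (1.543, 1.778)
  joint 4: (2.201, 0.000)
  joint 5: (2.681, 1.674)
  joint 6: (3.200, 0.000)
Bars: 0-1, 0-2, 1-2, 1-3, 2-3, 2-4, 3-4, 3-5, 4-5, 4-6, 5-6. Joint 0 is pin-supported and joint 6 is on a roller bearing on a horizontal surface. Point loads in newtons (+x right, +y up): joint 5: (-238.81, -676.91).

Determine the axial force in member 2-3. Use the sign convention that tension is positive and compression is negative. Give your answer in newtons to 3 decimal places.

N=7 nodes, M=11 members, R=3 reactions → 2N=14, M+R=14
member 0 (0-1): L=1.8881, (cx,cy)=(0.3019,0.9533)
member 1 (0-2): L=1.0140, (cx,cy)=(1.0000,0.0000)
member 2 (1-2): L=1.8540, (cx,cy)=(0.2395,-0.9709)
member 3 (1-3): L=0.9732, (cx,cy)=(0.9997,-0.0226)
member 4 (2-3): L=1.8550, (cx,cy)=(0.2852,0.9585)
member 5 (2-4): L=1.1870, (cx,cy)=(1.0000,0.0000)
member 6 (3-4): L=1.8959, (cx,cy)=(0.3471,-0.9378)
member 7 (3-5): L=1.1427, (cx,cy)=(0.9959,-0.0910)
member 8 (4-5): L=1.7415, (cx,cy)=(0.2756,0.9613)
member 9 (4-6): L=0.9990, (cx,cy)=(1.0000,0.0000)
member 10 (5-6): L=1.7526, (cx,cy)=(0.2961,-0.9551)
solve A·x = −loads:
  F[0-1] = -246.2010 N (compression)
  F[0-2] = -164.4840 N (compression)
  F[1-2] = +244.8454 N (tension)
  F[1-3] = -132.9977 N (compression)
  F[2-3] = -248.0188 N (compression)
  F[2-4] = -35.1185 N (compression)
  F[3-4] = +279.5756 N (tension)
  F[3-5] = -301.9780 N (compression)
  F[4-5] = -272.7625 N (compression)
  F[4-6] = +137.0967 N (tension)
  F[5-6] = -462.9611 N (compression)
  Rx@0 = +238.8100 N
  Ry@0 = +234.7138 N
  Ry@6 = +442.1962 N

-248.019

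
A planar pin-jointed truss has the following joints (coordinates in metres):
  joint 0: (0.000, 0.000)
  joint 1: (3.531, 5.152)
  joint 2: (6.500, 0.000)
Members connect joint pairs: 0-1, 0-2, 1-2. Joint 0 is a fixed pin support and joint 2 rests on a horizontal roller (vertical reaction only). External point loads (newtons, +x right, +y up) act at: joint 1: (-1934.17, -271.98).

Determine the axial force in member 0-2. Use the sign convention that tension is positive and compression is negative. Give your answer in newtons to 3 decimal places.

N=3 nodes, M=3 members, R=3 reactions → 2N=6, M+R=6
member 0 (0-1): L=6.2459, (cx,cy)=(0.5653,0.8249)
member 1 (0-2): L=6.5000, (cx,cy)=(1.0000,0.0000)
member 2 (1-2): L=5.9463, (cx,cy)=(0.4993,-0.8664)
solve A·x = −loads:
  F[0-1] = -2009.1633 N (compression)
  F[0-2] = -798.3250 N (compression)
  F[1-2] = +1598.8723 N (tension)
  Rx@0 = +1934.1700 N
  Ry@0 = +1657.2850 N
  Ry@2 = -1385.3050 N

-798.325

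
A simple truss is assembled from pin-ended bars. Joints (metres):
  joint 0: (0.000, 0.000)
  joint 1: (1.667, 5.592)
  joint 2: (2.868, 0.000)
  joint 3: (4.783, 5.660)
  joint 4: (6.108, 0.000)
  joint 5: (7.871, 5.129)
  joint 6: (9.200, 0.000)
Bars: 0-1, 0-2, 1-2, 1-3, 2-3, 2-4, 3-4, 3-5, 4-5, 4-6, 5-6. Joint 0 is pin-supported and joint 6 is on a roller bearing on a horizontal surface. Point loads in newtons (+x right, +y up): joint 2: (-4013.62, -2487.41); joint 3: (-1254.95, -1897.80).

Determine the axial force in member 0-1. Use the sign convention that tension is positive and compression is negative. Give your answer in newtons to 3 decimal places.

N=7 nodes, M=11 members, R=3 reactions → 2N=14, M+R=14
member 0 (0-1): L=5.8352, (cx,cy)=(0.2857,0.9583)
member 1 (0-2): L=2.8680, (cx,cy)=(1.0000,0.0000)
member 2 (1-2): L=5.7195, (cx,cy)=(0.2100,-0.9777)
member 3 (1-3): L=3.1167, (cx,cy)=(0.9998,0.0218)
member 4 (2-3): L=5.9752, (cx,cy)=(0.3205,0.9473)
member 5 (2-4): L=3.2400, (cx,cy)=(1.0000,0.0000)
member 6 (3-4): L=5.8130, (cx,cy)=(0.2279,-0.9737)
member 7 (3-5): L=3.1333, (cx,cy)=(0.9855,-0.1695)
member 8 (4-5): L=5.4235, (cx,cy)=(0.3251,0.9457)
member 9 (4-6): L=3.0920, (cx,cy)=(1.0000,0.0000)
member 10 (5-6): L=5.2984, (cx,cy)=(0.2508,-0.9680)
solve A·x = −loads:
  F[0-1] = -3542.8534 N (compression)
  F[0-2] = -4256.4445 N (compression)
  F[1-2] = +3433.9405 N (tension)
  F[1-3] = -1733.6066 N (compression)
  F[2-3] = -918.4165 N (compression)
  F[2-4] = +772.5892 N (tension)
  F[3-4] = -917.2518 N (compression)
  F[3-5] = -571.7846 N (compression)
  F[4-5] = +944.3943 N (tension)
  F[4-6] = +256.5252 N (tension)
  F[5-6] = -1022.7005 N (compression)
  Rx@0 = +5268.5700 N
  Ry@0 = +3395.2043 N
  Ry@6 = +990.0057 N

-3542.853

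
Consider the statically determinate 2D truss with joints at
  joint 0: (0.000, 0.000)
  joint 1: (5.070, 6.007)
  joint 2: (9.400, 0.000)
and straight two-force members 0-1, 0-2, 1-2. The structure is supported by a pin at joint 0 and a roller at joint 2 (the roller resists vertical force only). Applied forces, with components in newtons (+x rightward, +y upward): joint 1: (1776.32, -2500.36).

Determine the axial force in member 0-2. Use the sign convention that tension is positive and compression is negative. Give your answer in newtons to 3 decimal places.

N=3 nodes, M=3 members, R=3 reactions → 2N=6, M+R=6
member 0 (0-1): L=7.8606, (cx,cy)=(0.6450,0.7642)
member 1 (0-2): L=9.4000, (cx,cy)=(1.0000,0.0000)
member 2 (1-2): L=7.4049, (cx,cy)=(0.5847,-0.8112)
solve A·x = −loads:
  F[0-1] = -21.7452 N (compression)
  F[0-2] = +1790.3454 N (tension)
  F[1-2] = -3061.7501 N (compression)
  Rx@0 = -1776.3200 N
  Ry@0 = +16.6175 N
  Ry@2 = +2483.7425 N

1790.345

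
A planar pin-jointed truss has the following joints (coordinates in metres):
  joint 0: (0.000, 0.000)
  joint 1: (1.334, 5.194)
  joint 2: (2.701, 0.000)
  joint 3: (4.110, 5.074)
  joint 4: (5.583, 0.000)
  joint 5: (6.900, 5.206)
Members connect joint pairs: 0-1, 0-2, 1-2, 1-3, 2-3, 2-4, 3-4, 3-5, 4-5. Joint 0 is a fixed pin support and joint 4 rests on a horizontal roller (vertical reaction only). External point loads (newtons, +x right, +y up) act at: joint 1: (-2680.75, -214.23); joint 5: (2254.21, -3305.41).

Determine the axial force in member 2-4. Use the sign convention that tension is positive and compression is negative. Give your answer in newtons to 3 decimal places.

-789.164

N=6 nodes, M=9 members, R=3 reactions → 2N=12, M+R=12
member 0 (0-1): L=5.3626, (cx,cy)=(0.2488,0.9686)
member 1 (0-2): L=2.7010, (cx,cy)=(1.0000,0.0000)
member 2 (1-2): L=5.3709, (cx,cy)=(0.2545,-0.9671)
member 3 (1-3): L=2.7786, (cx,cy)=(0.9991,-0.0432)
member 4 (2-3): L=5.2660, (cx,cy)=(0.2676,0.9635)
member 5 (2-4): L=2.8820, (cx,cy)=(1.0000,0.0000)
member 6 (3-4): L=5.2835, (cx,cy)=(0.2788,-0.9604)
member 7 (3-5): L=2.7931, (cx,cy)=(0.9989,0.0473)
member 8 (4-5): L=5.3700, (cx,cy)=(0.2453,0.9695)
solve A·x = −loads:
  F[0-1] = +232.0044 N (tension)
  F[0-2] = -484.2537 N (compression)
  F[1-2] = -582.9298 N (compression)
  F[1-3] = +2889.5274 N (tension)
  F[2-3] = +585.0640 N (tension)
  F[2-4] = -789.1644 N (compression)
  F[3-4] = -302.9699 N (compression)
  F[3-5] = +3131.3391 N (tension)
  F[4-5] = -3562.1846 N (compression)
  Rx@0 = +426.5400 N
  Ry@0 = -224.7113 N
  Ry@4 = +3744.3513 N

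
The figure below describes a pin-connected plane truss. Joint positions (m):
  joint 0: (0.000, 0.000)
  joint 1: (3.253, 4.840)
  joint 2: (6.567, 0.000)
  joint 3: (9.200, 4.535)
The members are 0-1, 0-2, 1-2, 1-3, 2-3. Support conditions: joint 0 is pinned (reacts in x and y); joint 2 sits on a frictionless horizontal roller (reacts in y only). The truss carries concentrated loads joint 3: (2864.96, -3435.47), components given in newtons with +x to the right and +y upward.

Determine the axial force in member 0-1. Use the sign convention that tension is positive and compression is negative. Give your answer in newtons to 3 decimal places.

4043.445

N=4 nodes, M=5 members, R=3 reactions → 2N=8, M+R=8
member 0 (0-1): L=5.8316, (cx,cy)=(0.5578,0.8300)
member 1 (0-2): L=6.5670, (cx,cy)=(1.0000,0.0000)
member 2 (1-2): L=5.8658, (cx,cy)=(0.5650,-0.8251)
member 3 (1-3): L=5.9548, (cx,cy)=(0.9987,-0.0512)
member 4 (2-3): L=5.2439, (cx,cy)=(0.5021,0.8648)
solve A·x = −loads:
  F[0-1] = +4043.4448 N (tension)
  F[0-2] = +609.4356 N (tension)
  F[1-2] = -4360.5105 N (compression)
  F[1-3] = +4725.2625 N (tension)
  F[2-3] = -3692.6669 N (compression)
  Rx@0 = -2864.9600 N
  Ry@0 = -3355.8986 N
  Ry@2 = +6791.3686 N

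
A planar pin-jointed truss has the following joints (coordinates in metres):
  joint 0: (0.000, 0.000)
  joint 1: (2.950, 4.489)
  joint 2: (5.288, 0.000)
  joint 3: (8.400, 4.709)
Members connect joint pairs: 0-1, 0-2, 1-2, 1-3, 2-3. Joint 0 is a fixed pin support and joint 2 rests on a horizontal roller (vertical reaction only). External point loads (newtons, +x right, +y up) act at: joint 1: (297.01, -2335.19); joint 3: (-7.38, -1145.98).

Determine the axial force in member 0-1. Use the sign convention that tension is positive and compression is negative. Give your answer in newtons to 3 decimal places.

N=4 nodes, M=5 members, R=3 reactions → 2N=8, M+R=8
member 0 (0-1): L=5.3716, (cx,cy)=(0.5492,0.8357)
member 1 (0-2): L=5.2880, (cx,cy)=(1.0000,0.0000)
member 2 (1-2): L=5.0614, (cx,cy)=(0.4619,-0.8869)
member 3 (1-3): L=5.4544, (cx,cy)=(0.9992,0.0403)
member 4 (2-3): L=5.6444, (cx,cy)=(0.5513,0.8343)
solve A·x = −loads:
  F[0-1] = -134.6087 N (compression)
  F[0-2] = +363.5556 N (tension)
  F[1-2] = -2471.0290 N (compression)
  F[1-3] = +771.1372 N (tension)
  F[2-3] = -1410.8994 N (compression)
  Rx@0 = -289.6300 N
  Ry@0 = +112.4922 N
  Ry@2 = +3368.6778 N

-134.609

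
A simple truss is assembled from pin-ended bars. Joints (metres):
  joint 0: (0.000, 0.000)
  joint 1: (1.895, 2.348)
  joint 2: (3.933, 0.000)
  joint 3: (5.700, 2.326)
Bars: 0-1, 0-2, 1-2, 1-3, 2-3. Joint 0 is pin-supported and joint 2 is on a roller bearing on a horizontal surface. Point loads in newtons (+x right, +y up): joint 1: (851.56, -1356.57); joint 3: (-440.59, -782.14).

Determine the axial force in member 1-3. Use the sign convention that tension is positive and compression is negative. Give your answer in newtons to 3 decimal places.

152.912

N=4 nodes, M=5 members, R=3 reactions → 2N=8, M+R=8
member 0 (0-1): L=3.0173, (cx,cy)=(0.6280,0.7782)
member 1 (0-2): L=3.9330, (cx,cy)=(1.0000,0.0000)
member 2 (1-2): L=3.1091, (cx,cy)=(0.6555,-0.7552)
member 3 (1-3): L=3.8051, (cx,cy)=(1.0000,-0.0058)
member 4 (2-3): L=2.9211, (cx,cy)=(0.6049,0.7963)
solve A·x = −loads:
  F[0-1] = -133.3076 N (compression)
  F[0-2] = +494.6930 N (tension)
  F[1-2] = -1660.1111 N (compression)
  F[1-3] = +152.9118 N (tension)
  F[2-3] = -981.1229 N (compression)
  Rx@0 = -410.9700 N
  Ry@0 = +103.7370 N
  Ry@2 = +2034.9730 N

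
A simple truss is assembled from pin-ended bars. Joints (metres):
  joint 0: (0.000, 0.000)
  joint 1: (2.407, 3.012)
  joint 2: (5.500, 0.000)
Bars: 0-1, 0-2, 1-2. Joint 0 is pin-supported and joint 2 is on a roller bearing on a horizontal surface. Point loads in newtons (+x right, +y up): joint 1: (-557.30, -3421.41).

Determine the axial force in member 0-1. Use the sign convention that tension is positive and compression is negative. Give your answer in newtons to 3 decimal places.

-2853.662

N=3 nodes, M=3 members, R=3 reactions → 2N=6, M+R=6
member 0 (0-1): L=3.8556, (cx,cy)=(0.6243,0.7812)
member 1 (0-2): L=5.5000, (cx,cy)=(1.0000,0.0000)
member 2 (1-2): L=4.3173, (cx,cy)=(0.7164,-0.6977)
solve A·x = −loads:
  F[0-1] = -2853.6623 N (compression)
  F[0-2] = +1224.1951 N (tension)
  F[1-2] = -1708.7543 N (compression)
  Rx@0 = +557.3000 N
  Ry@0 = +2229.2743 N
  Ry@2 = +1192.1357 N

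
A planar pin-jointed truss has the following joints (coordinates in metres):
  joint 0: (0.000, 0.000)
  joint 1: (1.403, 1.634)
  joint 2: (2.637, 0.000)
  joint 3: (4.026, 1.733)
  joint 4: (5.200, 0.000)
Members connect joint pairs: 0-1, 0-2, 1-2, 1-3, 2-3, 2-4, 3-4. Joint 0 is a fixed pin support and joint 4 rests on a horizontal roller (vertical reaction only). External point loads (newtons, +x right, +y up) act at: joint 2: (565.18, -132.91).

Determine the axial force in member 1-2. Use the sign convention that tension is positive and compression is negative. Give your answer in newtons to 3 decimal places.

N=5 nodes, M=7 members, R=3 reactions → 2N=10, M+R=10
member 0 (0-1): L=2.1537, (cx,cy)=(0.6514,0.7587)
member 1 (0-2): L=2.6370, (cx,cy)=(1.0000,0.0000)
member 2 (1-2): L=2.0476, (cx,cy)=(0.6027,-0.7980)
member 3 (1-3): L=2.6249, (cx,cy)=(0.9993,0.0377)
member 4 (2-3): L=2.2209, (cx,cy)=(0.6254,0.7803)
member 5 (2-4): L=2.5630, (cx,cy)=(1.0000,0.0000)
member 6 (3-4): L=2.0932, (cx,cy)=(0.5609,-0.8279)
solve A·x = −loads:
  F[0-1] = -86.3442 N (compression)
  F[0-2] = +621.4282 N (tension)
  F[1-2] = +77.2298 N (tension)
  F[1-3] = -102.8642 N (compression)
  F[2-3] = +91.3502 N (tension)
  F[2-4] = +45.6598 N (tension)
  F[3-4] = -81.4105 N (compression)
  Rx@0 = -565.1800 N
  Ry@0 = +65.5093 N
  Ry@4 = +67.4007 N

77.230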